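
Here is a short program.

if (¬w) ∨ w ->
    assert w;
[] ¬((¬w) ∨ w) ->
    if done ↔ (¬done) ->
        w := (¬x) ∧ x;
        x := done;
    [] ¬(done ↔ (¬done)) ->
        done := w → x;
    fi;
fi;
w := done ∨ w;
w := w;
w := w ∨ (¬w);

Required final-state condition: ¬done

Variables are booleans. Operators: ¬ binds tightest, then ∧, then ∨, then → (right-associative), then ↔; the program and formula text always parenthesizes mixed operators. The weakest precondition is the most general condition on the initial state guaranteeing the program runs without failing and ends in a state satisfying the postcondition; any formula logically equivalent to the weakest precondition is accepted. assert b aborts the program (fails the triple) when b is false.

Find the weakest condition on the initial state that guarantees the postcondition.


Working backward. After the program, ¬done must hold.
Before w := w ∨ (¬w): ¬done
Before w := w: ¬done
Before w := done ∨ w: ¬done
Then branch requires w ∧ (¬done); else branch requires ((done ↔ (¬done)) → (¬done)) ∧ ((¬(done ↔ (¬done))) → (¬(w → x))).
Before the if: w ∧ (¬done)
Answer: WP = w ∧ (¬done)


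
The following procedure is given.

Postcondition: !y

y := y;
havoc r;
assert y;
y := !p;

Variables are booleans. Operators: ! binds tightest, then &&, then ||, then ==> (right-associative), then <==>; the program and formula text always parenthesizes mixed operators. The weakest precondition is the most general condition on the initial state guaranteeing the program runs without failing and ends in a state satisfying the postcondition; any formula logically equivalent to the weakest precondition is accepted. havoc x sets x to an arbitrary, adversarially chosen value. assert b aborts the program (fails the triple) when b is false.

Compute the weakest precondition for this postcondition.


Working backward. After the program, !y must hold.
Before y := !p: p
Before assert y: y && p
Before havoc r: y && p
Before y := y: y && p
Answer: WP = y && p


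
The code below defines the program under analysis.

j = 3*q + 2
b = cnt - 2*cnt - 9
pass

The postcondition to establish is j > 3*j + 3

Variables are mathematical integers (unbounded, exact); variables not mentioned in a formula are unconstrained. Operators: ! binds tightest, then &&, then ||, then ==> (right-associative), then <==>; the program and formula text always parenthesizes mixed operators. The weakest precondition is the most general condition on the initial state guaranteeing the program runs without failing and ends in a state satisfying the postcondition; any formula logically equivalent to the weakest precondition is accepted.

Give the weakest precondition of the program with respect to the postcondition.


Working backward. After the program, the postcondition j > 3*j + 3 must hold; in canonical form it is 2*j < -3.
Before skip: 2*j < -3
Before b := cnt - 2*cnt - 9: 2*j < -3
Before j := 3*q + 2: 6*q < -7
Answer: WP = 6*q < -7


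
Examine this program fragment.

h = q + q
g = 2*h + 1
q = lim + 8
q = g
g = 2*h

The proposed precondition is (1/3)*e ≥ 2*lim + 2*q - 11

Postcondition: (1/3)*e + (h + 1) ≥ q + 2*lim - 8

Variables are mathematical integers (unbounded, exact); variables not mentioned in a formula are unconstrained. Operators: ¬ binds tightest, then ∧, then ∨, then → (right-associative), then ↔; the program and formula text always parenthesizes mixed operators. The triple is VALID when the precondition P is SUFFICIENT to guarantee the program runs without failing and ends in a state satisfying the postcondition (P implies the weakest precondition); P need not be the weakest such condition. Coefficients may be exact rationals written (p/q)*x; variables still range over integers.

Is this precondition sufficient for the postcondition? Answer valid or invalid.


Working backward. After the program, the postcondition (1/3)*e + (h + 1) ≥ q + 2*lim - 8 must hold; in canonical form it is (1/3)*e + h ≥ 2*lim + q - 9.
Before g := 2*h: (1/3)*e + h ≥ 2*lim + q - 9
Before q := g: (1/3)*e + h ≥ g + 2*lim - 9
Before q := lim + 8: (1/3)*e + h ≥ g + 2*lim - 9
Before g := 2*h + 1: (1/3)*e ≥ h + 2*lim - 8
Before h := q + q: (1/3)*e ≥ 2*lim + 2*q - 8
The weakest precondition is (1/3)*e ≥ 2*lim + 2*q - 8.
Check whether (1/3)*e ≥ 2*lim + 2*q - 11 implies it.
Countermodel: at the initial state e = -25, lim = 0, q = 0, the precondition holds but the weakest precondition fails.
Answer: invalid


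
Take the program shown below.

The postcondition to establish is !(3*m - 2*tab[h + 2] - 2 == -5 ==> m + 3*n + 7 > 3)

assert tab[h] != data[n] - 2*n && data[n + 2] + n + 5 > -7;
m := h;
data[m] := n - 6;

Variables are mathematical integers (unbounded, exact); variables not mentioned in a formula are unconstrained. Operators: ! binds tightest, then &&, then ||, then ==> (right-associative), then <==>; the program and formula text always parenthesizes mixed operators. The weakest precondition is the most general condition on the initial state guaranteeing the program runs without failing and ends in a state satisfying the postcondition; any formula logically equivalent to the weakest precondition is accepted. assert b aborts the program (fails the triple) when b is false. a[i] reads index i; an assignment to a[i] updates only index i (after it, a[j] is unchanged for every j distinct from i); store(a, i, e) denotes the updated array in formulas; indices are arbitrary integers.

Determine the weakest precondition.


Working backward. After the program, the postcondition !(3*m - 2*tab[h + 2] - 2 == -5 ==> m + 3*n + 7 > 3) must hold; in canonical form it is !(3*m == 2*tab[h + 2] - 3 ==> m + 3*n > -4).
Before data[m] := n - 6: !(3*m == 2*tab[h + 2] - 3 ==> m + 3*n > -4)
Before m := h: !(3*h == 2*tab[h + 2] - 3 ==> h + 3*n > -4)
Before assert tab[h] != data[n] - 2*n && data[n + 2] + n + 5 > -7: tab[h] + 2*n != data[n] && data[n + 2] + n > -12 && (!(3*h == 2*tab[h + 2] - 3 ==> h + 3*n > -4))
Answer: WP = tab[h] + 2*n != data[n] && data[n + 2] + n > -12 && (!(3*h == 2*tab[h + 2] - 3 ==> h + 3*n > -4))


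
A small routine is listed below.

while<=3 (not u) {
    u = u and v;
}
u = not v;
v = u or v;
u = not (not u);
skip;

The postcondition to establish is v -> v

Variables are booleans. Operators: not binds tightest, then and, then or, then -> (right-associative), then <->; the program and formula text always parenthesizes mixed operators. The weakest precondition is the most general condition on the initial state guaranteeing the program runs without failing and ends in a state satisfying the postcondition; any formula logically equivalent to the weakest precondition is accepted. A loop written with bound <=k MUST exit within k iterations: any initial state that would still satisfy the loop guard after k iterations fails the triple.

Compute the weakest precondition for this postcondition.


Working backward. After the program, the postcondition v -> v must hold; in canonical form it is true.
Before skip: true
Before u := not (not u): true
Before v := u or v: true
Before u := not v: true
Before the loop (bound <=3), unroll the exhaustion recursion (WP_0 = exit-now case; WP_j = one more guarded iteration, up to j = 3):
  WP_0: u
  WP_1: (not u) -> (u and v)
  WP_2: (not u) -> ((not (u and v)) -> (u and v))
  WP_3: (not u) -> ((not (u and v)) -> ((not (u and v)) -> (u and v)))
So before the loop: (not u) -> ((not (u and v)) -> ((not (u and v)) -> (u and v)))
Answer: WP = (not u) -> ((not (u and v)) -> ((not (u and v)) -> (u and v)))


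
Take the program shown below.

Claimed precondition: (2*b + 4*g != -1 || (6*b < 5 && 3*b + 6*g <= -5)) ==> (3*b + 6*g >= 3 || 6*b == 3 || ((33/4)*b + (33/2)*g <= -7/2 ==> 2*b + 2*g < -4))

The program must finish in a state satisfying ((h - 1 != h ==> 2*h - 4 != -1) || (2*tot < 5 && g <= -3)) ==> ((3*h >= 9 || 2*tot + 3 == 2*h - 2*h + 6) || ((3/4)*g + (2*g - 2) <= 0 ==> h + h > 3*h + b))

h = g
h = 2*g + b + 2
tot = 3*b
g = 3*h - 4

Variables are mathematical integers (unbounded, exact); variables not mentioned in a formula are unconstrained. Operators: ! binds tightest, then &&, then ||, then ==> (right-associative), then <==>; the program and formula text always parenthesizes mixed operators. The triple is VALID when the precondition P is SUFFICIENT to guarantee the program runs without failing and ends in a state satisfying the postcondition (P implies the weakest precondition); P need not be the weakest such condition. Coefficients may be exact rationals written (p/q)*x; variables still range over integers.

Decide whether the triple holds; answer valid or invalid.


Working backward. After the program, the postcondition ((h - 1 != h ==> 2*h - 4 != -1) || (2*tot < 5 && g <= -3)) ==> ((3*h >= 9 || 2*tot + 3 == 2*h - 2*h + 6) || ((3/4)*g + (2*g - 2) <= 0 ==> h + h > 3*h + b)) must hold; in canonical form it is (2*h != 3 || (2*tot < 5 && g <= -3)) ==> (3*h >= 9 || 2*tot == 3 || ((11/4)*g <= 2 ==> b + h < 0)).
Before g := 3*h - 4: (2*h != 3 || (2*tot < 5 && 3*h <= 1)) ==> (3*h >= 9 || 2*tot == 3 || ((33/4)*h <= 13 ==> b + h < 0))
Before tot := 3*b: (2*h != 3 || (6*b < 5 && 3*h <= 1)) ==> (3*h >= 9 || 6*b == 3 || ((33/4)*h <= 13 ==> b + h < 0))
Before h := 2*g + b + 2: (2*b + 4*g != -1 || (6*b < 5 && 3*b + 6*g <= -5)) ==> (3*b + 6*g >= 3 || 6*b == 3 || ((33/4)*b + (33/2)*g <= -7/2 ==> 2*b + 2*g < -2))
Before h := g: (2*b + 4*g != -1 || (6*b < 5 && 3*b + 6*g <= -5)) ==> (3*b + 6*g >= 3 || 6*b == 3 || ((33/4)*b + (33/2)*g <= -7/2 ==> 2*b + 2*g < -2))
The weakest precondition is (2*b + 4*g != -1 || (6*b < 5 && 3*b + 6*g <= -5)) ==> (3*b + 6*g >= 3 || 6*b == 3 || ((33/4)*b + (33/2)*g <= -7/2 ==> 2*b + 2*g < -2)).
Check whether (2*b + 4*g != -1 || (6*b < 5 && 3*b + 6*g <= -5)) ==> (3*b + 6*g >= 3 || 6*b == 3 || ((33/4)*b + (33/2)*g <= -7/2 ==> 2*b + 2*g < -4)) implies it.
Every state satisfying the precondition satisfies the weakest precondition: the implication holds.
Answer: valid


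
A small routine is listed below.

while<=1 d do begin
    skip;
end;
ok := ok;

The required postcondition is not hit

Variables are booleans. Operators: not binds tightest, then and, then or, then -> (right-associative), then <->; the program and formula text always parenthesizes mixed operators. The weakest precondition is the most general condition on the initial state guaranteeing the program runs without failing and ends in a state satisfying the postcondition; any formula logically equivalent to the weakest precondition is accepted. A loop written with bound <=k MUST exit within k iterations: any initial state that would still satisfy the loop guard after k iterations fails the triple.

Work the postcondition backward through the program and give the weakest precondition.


Working backward. After the program, not hit must hold.
Before ok := ok: not hit
Before the loop (bound <=1), unroll the exhaustion recursion (WP_0 = exit-now case; WP_j = one more guarded iteration, up to j = 1):
  WP_0: (not d) and (not hit)
  WP_1: (d -> ((not d) and (not hit))) and ((not d) -> (not hit))
So before the loop: (d -> ((not d) and (not hit))) and ((not d) -> (not hit))
Answer: WP = (d -> ((not d) and (not hit))) and ((not d) -> (not hit))


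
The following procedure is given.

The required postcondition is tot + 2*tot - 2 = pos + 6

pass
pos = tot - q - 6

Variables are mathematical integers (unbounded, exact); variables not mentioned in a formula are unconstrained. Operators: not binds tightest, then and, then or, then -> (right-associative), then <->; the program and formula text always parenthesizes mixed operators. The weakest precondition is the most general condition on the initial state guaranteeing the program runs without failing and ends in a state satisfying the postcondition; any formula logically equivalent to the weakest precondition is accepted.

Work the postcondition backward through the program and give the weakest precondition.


Working backward. After the program, the postcondition tot + 2*tot - 2 = pos + 6 must hold; in canonical form it is 3*tot = pos + 8.
Before pos := tot - q - 6: q + 2*tot = 2
Before skip: q + 2*tot = 2
Answer: WP = q + 2*tot = 2


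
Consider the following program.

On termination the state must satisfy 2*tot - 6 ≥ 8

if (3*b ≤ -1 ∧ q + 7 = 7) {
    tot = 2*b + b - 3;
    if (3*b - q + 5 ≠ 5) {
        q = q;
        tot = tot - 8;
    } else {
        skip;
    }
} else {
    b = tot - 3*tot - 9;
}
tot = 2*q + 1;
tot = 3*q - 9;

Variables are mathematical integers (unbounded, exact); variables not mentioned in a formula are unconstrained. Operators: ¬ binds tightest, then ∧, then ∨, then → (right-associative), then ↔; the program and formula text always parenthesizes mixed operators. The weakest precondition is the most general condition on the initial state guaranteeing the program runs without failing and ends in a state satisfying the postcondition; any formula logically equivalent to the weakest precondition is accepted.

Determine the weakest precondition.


Working backward. After the program, the postcondition 2*tot - 6 ≥ 8 must hold; in canonical form it is 2*tot ≥ 14.
Before tot := 3*q - 9: 6*q ≥ 32
Before tot := 2*q + 1: 6*q ≥ 32
Then branch requires (3*b ≠ q → 6*q ≥ 32) ∧ ((¬(3*b ≠ q)) → 6*q ≥ 32); else branch requires 6*q ≥ 32.
Before the if: ((3*b ≤ -1 ∧ q = 0) → ((3*b ≠ q → 6*q ≥ 32) ∧ ((¬(3*b ≠ q)) → 6*q ≥ 32))) ∧ ((¬(3*b ≤ -1 ∧ q = 0)) → 6*q ≥ 32)
Answer: WP = ((3*b ≤ -1 ∧ q = 0) → ((3*b ≠ q → 6*q ≥ 32) ∧ ((¬(3*b ≠ q)) → 6*q ≥ 32))) ∧ ((¬(3*b ≤ -1 ∧ q = 0)) → 6*q ≥ 32)


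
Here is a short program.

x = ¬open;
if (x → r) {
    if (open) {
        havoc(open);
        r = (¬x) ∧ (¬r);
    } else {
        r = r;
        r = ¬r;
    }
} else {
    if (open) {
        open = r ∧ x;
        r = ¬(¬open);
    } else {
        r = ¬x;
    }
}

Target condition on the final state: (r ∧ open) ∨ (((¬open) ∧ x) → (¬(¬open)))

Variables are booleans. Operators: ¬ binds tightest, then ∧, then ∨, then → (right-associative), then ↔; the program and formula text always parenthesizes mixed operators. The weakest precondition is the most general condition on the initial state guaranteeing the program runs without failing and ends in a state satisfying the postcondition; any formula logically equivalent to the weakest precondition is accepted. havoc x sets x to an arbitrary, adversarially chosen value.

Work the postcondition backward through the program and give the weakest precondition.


Working backward. After the program, the postcondition (r ∧ open) ∨ (((¬open) ∧ x) → (¬(¬open))) must hold; in canonical form it is (r ∧ open) ∨ (((¬open) ∧ x) → open).
Then branch requires (open → (¬x)) ∧ ((¬open) → (((¬r) ∧ open) ∨ (((¬open) ∧ x) → open))); else branch requires (open → ((r ∧ x) ∨ (((¬(r ∧ x)) ∧ x) → (r ∧ x)))) ∧ ((¬open) → (((¬x) ∧ open) ∨ (((¬open) ∧ x) → open))).
Before the if: ((x → r) → ((open → (¬x)) ∧ ((¬open) → (((¬r) ∧ open) ∨ (((¬open) ∧ x) → open))))) ∧ ((¬(x → r)) → ((open → ((r ∧ x) ∨ (((¬(r ∧ x)) ∧ x) → (r ∧ x)))) ∧ ((¬open) → (((¬x) ∧ open) ∨ (((¬open) ∧ x) → open)))))
Before x := ¬open: (((¬open) → r) → ((¬open) → (((¬r) ∧ open) ∨ ((¬open) → open)))) ∧ ((¬((¬open) → r)) → ((open → ((r ∧ (¬open)) ∨ (((¬(r ∧ (¬open))) ∧ (¬open)) → (r ∧ (¬open))))) ∧ ((¬open) → (open ∨ ((¬open) → open)))))
Answer: WP = (((¬open) → r) → ((¬open) → (((¬r) ∧ open) ∨ ((¬open) → open)))) ∧ ((¬((¬open) → r)) → ((open → ((r ∧ (¬open)) ∨ (((¬(r ∧ (¬open))) ∧ (¬open)) → (r ∧ (¬open))))) ∧ ((¬open) → (open ∨ ((¬open) → open)))))


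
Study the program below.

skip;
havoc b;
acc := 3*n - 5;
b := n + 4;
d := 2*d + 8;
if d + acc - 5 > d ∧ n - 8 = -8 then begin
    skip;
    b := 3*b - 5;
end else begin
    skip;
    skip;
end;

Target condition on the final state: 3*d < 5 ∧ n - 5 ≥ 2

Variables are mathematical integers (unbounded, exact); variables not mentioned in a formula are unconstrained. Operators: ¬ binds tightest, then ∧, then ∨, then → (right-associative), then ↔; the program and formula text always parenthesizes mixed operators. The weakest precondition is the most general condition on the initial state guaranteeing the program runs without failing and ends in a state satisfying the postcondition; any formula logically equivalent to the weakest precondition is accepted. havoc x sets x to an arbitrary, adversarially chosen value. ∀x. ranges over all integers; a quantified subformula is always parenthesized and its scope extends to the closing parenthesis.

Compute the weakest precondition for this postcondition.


Working backward. After the program, the postcondition 3*d < 5 ∧ n - 5 ≥ 2 must hold; in canonical form it is 3*d < 5 ∧ n ≥ 7.
Then branch requires 3*d < 5 ∧ n ≥ 7; else branch requires 3*d < 5 ∧ n ≥ 7.
Before the if: ((acc > 5 ∧ n = 0) → (3*d < 5 ∧ n ≥ 7)) ∧ ((¬(acc > 5 ∧ n = 0)) → (3*d < 5 ∧ n ≥ 7))
Before d := 2*d + 8: ((acc > 5 ∧ n = 0) → (6*d < -19 ∧ n ≥ 7)) ∧ ((¬(acc > 5 ∧ n = 0)) → (6*d < -19 ∧ n ≥ 7))
Before b := n + 4: ((acc > 5 ∧ n = 0) → (6*d < -19 ∧ n ≥ 7)) ∧ ((¬(acc > 5 ∧ n = 0)) → (6*d < -19 ∧ n ≥ 7))
Before acc := 3*n - 5: ((3*n > 10 ∧ n = 0) → (6*d < -19 ∧ n ≥ 7)) ∧ ((¬(3*n > 10 ∧ n = 0)) → (6*d < -19 ∧ n ≥ 7))
Before havoc b: ((3*n > 10 ∧ n = 0) → (6*d < -19 ∧ n ≥ 7)) ∧ ((¬(3*n > 10 ∧ n = 0)) → (6*d < -19 ∧ n ≥ 7))
Before skip: ((3*n > 10 ∧ n = 0) → (6*d < -19 ∧ n ≥ 7)) ∧ ((¬(3*n > 10 ∧ n = 0)) → (6*d < -19 ∧ n ≥ 7))
Answer: WP = ((3*n > 10 ∧ n = 0) → (6*d < -19 ∧ n ≥ 7)) ∧ ((¬(3*n > 10 ∧ n = 0)) → (6*d < -19 ∧ n ≥ 7))


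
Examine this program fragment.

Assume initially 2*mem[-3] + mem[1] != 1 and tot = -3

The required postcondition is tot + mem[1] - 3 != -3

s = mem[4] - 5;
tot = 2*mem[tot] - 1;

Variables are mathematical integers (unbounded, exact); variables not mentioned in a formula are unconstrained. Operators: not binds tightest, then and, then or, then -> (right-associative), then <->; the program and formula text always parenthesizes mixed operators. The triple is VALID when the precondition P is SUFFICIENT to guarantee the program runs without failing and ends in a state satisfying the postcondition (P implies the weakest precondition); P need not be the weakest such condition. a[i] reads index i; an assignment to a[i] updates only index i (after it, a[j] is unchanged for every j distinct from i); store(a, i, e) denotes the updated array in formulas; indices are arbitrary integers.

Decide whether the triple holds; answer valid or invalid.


Working backward. After the program, the postcondition tot + mem[1] - 3 != -3 must hold; in canonical form it is mem[1] + tot != 0.
Before tot := 2*mem[tot] - 1: mem[1] + 2*mem[tot] != 1
Before s := mem[4] - 5: mem[1] + 2*mem[tot] != 1
The weakest precondition is mem[1] + 2*mem[tot] != 1.
Check whether 2*mem[-3] + mem[1] != 1 and tot = -3 implies it.
Every state satisfying the precondition satisfies the weakest precondition: the implication holds.
Answer: valid


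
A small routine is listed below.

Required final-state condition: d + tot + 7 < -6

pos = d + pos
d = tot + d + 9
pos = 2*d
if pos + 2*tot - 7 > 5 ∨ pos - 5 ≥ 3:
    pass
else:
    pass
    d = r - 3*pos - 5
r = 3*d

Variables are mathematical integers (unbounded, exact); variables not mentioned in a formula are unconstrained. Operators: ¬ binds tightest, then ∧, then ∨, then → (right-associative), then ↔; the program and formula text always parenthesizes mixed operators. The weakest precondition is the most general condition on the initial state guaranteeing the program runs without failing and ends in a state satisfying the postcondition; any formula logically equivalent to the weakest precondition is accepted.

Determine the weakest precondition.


Working backward. After the program, the postcondition d + tot + 7 < -6 must hold; in canonical form it is d + tot < -13.
Before r := 3*d: d + tot < -13
Then branch requires d + tot < -13; else branch requires r + tot < 3*pos - 8.
Before the if: ((pos + 2*tot > 12 ∨ pos ≥ 8) → d + tot < -13) ∧ ((¬(pos + 2*tot > 12 ∨ pos ≥ 8)) → r + tot < 3*pos - 8)
Before pos := 2*d: ((2*d + 2*tot > 12 ∨ 2*d ≥ 8) → d + tot < -13) ∧ ((¬(2*d + 2*tot > 12 ∨ 2*d ≥ 8)) → r + tot < 6*d - 8)
Before d := tot + d + 9: ((2*d + 4*tot > -6 ∨ 2*d + 2*tot ≥ -10) → d + 2*tot < -22) ∧ ((¬(2*d + 4*tot > -6 ∨ 2*d + 2*tot ≥ -10)) → r < 6*d + 5*tot + 46)
Before pos := d + pos: ((2*d + 4*tot > -6 ∨ 2*d + 2*tot ≥ -10) → d + 2*tot < -22) ∧ ((¬(2*d + 4*tot > -6 ∨ 2*d + 2*tot ≥ -10)) → r < 6*d + 5*tot + 46)
Answer: WP = ((2*d + 4*tot > -6 ∨ 2*d + 2*tot ≥ -10) → d + 2*tot < -22) ∧ ((¬(2*d + 4*tot > -6 ∨ 2*d + 2*tot ≥ -10)) → r < 6*d + 5*tot + 46)


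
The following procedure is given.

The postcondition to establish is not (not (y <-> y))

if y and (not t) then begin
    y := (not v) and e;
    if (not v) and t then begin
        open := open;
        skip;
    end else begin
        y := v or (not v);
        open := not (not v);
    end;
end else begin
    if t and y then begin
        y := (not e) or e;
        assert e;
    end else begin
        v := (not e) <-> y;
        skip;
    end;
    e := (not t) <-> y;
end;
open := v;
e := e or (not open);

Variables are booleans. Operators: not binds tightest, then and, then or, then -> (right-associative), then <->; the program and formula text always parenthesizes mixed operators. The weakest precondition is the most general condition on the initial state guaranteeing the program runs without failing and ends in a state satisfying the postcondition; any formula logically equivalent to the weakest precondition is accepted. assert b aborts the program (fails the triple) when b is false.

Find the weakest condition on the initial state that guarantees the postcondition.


Working backward. After the program, the postcondition not (not (y <-> y)) must hold; in canonical form it is true.
Before e := e or (not open): true
Before open := v: true
Then branch requires true; else branch requires (t and y) -> e.
Before the if: (not (y and (not t))) -> ((t and y) -> e)
Answer: WP = (not (y and (not t))) -> ((t and y) -> e)


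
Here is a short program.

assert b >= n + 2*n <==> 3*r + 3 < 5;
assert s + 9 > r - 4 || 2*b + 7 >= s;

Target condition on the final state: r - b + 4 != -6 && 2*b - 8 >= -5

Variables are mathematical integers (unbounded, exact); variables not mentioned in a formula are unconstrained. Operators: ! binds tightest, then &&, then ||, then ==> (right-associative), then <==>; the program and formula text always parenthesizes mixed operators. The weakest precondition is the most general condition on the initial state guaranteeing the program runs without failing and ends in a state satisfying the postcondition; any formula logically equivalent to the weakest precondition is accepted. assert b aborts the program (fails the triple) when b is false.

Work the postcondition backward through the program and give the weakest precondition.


Working backward. After the program, the postcondition r - b + 4 != -6 && 2*b - 8 >= -5 must hold; in canonical form it is r != b - 10 && 2*b >= 3.
Before assert s + 9 > r - 4 || 2*b + 7 >= s: (s > r - 13 || 2*b >= s - 7) && r != b - 10 && 2*b >= 3
Before assert b >= n + 2*n <==> 3*r + 3 < 5: (b >= 3*n <==> 3*r < 2) && (s > r - 13 || 2*b >= s - 7) && r != b - 10 && 2*b >= 3
Answer: WP = (b >= 3*n <==> 3*r < 2) && (s > r - 13 || 2*b >= s - 7) && r != b - 10 && 2*b >= 3


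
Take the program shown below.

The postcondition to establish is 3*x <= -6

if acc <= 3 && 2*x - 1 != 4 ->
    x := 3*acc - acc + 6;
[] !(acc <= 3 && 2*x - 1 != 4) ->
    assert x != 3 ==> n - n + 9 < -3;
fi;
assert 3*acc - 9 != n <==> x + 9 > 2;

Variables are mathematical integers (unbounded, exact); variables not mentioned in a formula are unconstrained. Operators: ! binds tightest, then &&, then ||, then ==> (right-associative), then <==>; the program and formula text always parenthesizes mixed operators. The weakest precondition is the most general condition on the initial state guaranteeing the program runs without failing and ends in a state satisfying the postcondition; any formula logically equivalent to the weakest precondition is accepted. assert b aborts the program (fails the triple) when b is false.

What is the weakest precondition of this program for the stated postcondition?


Working backward. After the program, 3*x <= -6 must hold.
Before assert 3*acc - 9 != n <==> x + 9 > 2: (3*acc != n + 9 <==> x > -7) && 3*x <= -6
Then branch requires (3*acc != n + 9 <==> 2*acc > -13) && 6*acc <= -24; else branch requires (!(x != 3)) && (3*acc != n + 9 <==> x > -7) && 3*x <= -6.
Before the if: ((acc <= 3 && 2*x != 5) ==> ((3*acc != n + 9 <==> 2*acc > -13) && 6*acc <= -24)) && ((!(acc <= 3 && 2*x != 5)) ==> ((!(x != 3)) && (3*acc != n + 9 <==> x > -7) && 3*x <= -6))
Answer: WP = ((acc <= 3 && 2*x != 5) ==> ((3*acc != n + 9 <==> 2*acc > -13) && 6*acc <= -24)) && ((!(acc <= 3 && 2*x != 5)) ==> ((!(x != 3)) && (3*acc != n + 9 <==> x > -7) && 3*x <= -6))


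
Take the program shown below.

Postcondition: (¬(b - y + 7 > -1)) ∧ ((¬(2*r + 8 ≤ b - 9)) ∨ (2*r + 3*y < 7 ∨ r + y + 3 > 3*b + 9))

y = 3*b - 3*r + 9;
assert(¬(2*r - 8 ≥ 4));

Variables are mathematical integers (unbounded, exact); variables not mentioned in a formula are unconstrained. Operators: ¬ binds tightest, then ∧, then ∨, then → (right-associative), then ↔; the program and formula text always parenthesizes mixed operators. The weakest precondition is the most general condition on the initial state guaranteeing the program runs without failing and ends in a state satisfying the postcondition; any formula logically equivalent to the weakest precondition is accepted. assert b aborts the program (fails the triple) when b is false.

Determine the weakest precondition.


Working backward. After the program, the postcondition (¬(b - y + 7 > -1)) ∧ ((¬(2*r + 8 ≤ b - 9)) ∨ (2*r + 3*y < 7 ∨ r + y + 3 > 3*b + 9)) must hold; in canonical form it is (¬(b > y - 8)) ∧ ((¬(2*r ≤ b - 17)) ∨ 2*r + 3*y < 7 ∨ r + y > 3*b + 6).
Before assert ¬(2*r - 8 ≥ 4): (¬(2*r ≥ 12)) ∧ (¬(b > y - 8)) ∧ ((¬(2*r ≤ b - 17)) ∨ 2*r + 3*y < 7 ∨ r + y > 3*b + 6)
Before y := 3*b - 3*r + 9: (¬(2*r ≥ 12)) ∧ (¬(3*r > 2*b + 1)) ∧ ((¬(2*r ≤ b - 17)) ∨ 9*b < 7*r - 20 ∨ 2*r < 3)
Answer: WP = (¬(2*r ≥ 12)) ∧ (¬(3*r > 2*b + 1)) ∧ ((¬(2*r ≤ b - 17)) ∨ 9*b < 7*r - 20 ∨ 2*r < 3)


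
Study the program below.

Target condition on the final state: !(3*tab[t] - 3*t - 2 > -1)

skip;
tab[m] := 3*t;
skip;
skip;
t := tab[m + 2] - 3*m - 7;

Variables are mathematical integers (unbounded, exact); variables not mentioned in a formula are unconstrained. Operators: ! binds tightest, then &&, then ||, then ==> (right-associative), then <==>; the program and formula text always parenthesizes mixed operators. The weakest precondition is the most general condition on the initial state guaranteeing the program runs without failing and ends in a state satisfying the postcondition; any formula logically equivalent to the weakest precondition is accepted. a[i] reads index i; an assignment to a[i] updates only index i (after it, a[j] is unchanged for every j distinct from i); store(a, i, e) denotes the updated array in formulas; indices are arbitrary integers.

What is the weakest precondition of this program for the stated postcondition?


Working backward. After the program, the postcondition !(3*tab[t] - 3*t - 2 > -1) must hold; in canonical form it is !(3*tab[t] > 3*t + 1).
Before t := tab[m + 2] - 3*m - 7: !(3*tab[tab[m + 2] - 3*m - 7] + 9*m > 3*tab[m + 2] - 20)
Before skip: !(3*tab[tab[m + 2] - 3*m - 7] + 9*m > 3*tab[m + 2] - 20)
Before skip: !(3*tab[tab[m + 2] - 3*m - 7] + 9*m > 3*tab[m + 2] - 20)
Before tab[m] := 3*t: !(3*store(tab, m, 3*t)[store(tab, m, 3*t)[m + 2] - 3*m - 7] + 9*m > 3*store(tab, m, 3*t)[m + 2] - 20)
Before skip: !(3*store(tab, m, 3*t)[store(tab, m, 3*t)[m + 2] - 3*m - 7] + 9*m > 3*store(tab, m, 3*t)[m + 2] - 20)
Answer: WP = !(3*store(tab, m, 3*t)[store(tab, m, 3*t)[m + 2] - 3*m - 7] + 9*m > 3*store(tab, m, 3*t)[m + 2] - 20)


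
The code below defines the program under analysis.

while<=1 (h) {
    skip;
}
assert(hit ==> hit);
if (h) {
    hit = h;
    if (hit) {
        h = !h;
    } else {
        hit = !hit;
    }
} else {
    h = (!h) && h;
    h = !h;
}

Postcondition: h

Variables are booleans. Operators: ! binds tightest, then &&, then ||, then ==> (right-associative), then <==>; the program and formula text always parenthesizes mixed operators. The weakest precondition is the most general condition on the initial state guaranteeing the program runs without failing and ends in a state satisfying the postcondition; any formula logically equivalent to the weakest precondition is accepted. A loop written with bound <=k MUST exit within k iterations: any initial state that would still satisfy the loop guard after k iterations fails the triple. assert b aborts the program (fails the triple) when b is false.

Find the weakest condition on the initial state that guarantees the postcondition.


Working backward. After the program, h must hold.
Then branch requires (h ==> (!h)) && ((!h) ==> h); else branch requires true.
Before the if: h ==> ((h ==> (!h)) && ((!h) ==> h))
Before assert hit ==> hit: h ==> ((h ==> (!h)) && ((!h) ==> h))
Before the loop (bound <=1), unroll the exhaustion recursion (WP_0 = exit-now case; WP_j = one more guarded iteration, up to j = 1):
  WP_0: (!h) && (h ==> ((h ==> (!h)) && ((!h) ==> h)))
  WP_1: (h ==> ((!h) && (h ==> ((h ==> (!h)) && ((!h) ==> h))))) && ((!h) ==> (h ==> ((h ==> (!h)) && ((!h) ==> h))))
So before the loop: (h ==> ((!h) && (h ==> ((h ==> (!h)) && ((!h) ==> h))))) && ((!h) ==> (h ==> ((h ==> (!h)) && ((!h) ==> h))))
Answer: WP = (h ==> ((!h) && (h ==> ((h ==> (!h)) && ((!h) ==> h))))) && ((!h) ==> (h ==> ((h ==> (!h)) && ((!h) ==> h))))


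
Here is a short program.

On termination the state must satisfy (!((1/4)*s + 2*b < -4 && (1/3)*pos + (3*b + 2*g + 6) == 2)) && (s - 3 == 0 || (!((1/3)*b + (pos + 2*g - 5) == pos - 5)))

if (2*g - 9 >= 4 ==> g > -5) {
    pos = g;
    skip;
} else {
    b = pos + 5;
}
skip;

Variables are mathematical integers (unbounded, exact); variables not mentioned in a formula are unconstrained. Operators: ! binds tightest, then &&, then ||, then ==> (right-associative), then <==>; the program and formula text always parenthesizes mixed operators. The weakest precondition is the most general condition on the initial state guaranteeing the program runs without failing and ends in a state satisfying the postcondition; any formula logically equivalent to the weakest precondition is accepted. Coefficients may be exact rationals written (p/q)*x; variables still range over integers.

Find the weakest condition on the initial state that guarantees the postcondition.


Working backward. After the program, the postcondition (!((1/4)*s + 2*b < -4 && (1/3)*pos + (3*b + 2*g + 6) == 2)) && (s - 3 == 0 || (!((1/3)*b + (pos + 2*g - 5) == pos - 5))) must hold; in canonical form it is (!(2*b + (1/4)*s < -4 && 3*b + 2*g + (1/3)*pos == -4)) && (s == 3 || (!((1/3)*b + 2*g == 0))).
Before skip: (!(2*b + (1/4)*s < -4 && 3*b + 2*g + (1/3)*pos == -4)) && (s == 3 || (!((1/3)*b + 2*g == 0)))
Then branch requires (!(2*b + (1/4)*s < -4 && 3*b + (7/3)*g == -4)) && (s == 3 || (!((1/3)*b + 2*g == 0))); else branch requires (!(2*pos + (1/4)*s < -14 && 2*g + (10/3)*pos == -19)) && (s == 3 || (!(2*g + (1/3)*pos == -5/3))).
Before the if: ((2*g >= 13 ==> g > -5) ==> ((!(2*b + (1/4)*s < -4 && 3*b + (7/3)*g == -4)) && (s == 3 || (!((1/3)*b + 2*g == 0))))) && ((!(2*g >= 13 ==> g > -5)) ==> ((!(2*pos + (1/4)*s < -14 && 2*g + (10/3)*pos == -19)) && (s == 3 || (!(2*g + (1/3)*pos == -5/3)))))
Answer: WP = ((2*g >= 13 ==> g > -5) ==> ((!(2*b + (1/4)*s < -4 && 3*b + (7/3)*g == -4)) && (s == 3 || (!((1/3)*b + 2*g == 0))))) && ((!(2*g >= 13 ==> g > -5)) ==> ((!(2*pos + (1/4)*s < -14 && 2*g + (10/3)*pos == -19)) && (s == 3 || (!(2*g + (1/3)*pos == -5/3)))))


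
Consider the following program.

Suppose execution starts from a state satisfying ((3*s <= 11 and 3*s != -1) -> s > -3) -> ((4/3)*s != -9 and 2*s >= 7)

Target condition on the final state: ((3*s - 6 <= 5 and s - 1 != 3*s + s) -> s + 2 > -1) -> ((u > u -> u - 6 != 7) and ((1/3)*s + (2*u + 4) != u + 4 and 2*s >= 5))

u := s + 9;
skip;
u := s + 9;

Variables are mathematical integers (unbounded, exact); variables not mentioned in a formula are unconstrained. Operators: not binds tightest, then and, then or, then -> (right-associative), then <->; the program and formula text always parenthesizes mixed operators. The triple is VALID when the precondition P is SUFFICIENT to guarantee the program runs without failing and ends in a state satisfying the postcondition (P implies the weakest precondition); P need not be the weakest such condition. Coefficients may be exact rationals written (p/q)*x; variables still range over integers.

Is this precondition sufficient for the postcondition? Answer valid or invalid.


Working backward. After the program, the postcondition ((3*s - 6 <= 5 and s - 1 != 3*s + s) -> s + 2 > -1) -> ((u > u -> u - 6 != 7) and ((1/3)*s + (2*u + 4) != u + 4 and 2*s >= 5)) must hold; in canonical form it is ((3*s <= 11 and 3*s != -1) -> s > -3) -> ((1/3)*s + u != 0 and 2*s >= 5).
Before u := s + 9: ((3*s <= 11 and 3*s != -1) -> s > -3) -> ((4/3)*s != -9 and 2*s >= 5)
Before skip: ((3*s <= 11 and 3*s != -1) -> s > -3) -> ((4/3)*s != -9 and 2*s >= 5)
Before u := s + 9: ((3*s <= 11 and 3*s != -1) -> s > -3) -> ((4/3)*s != -9 and 2*s >= 5)
The weakest precondition is ((3*s <= 11 and 3*s != -1) -> s > -3) -> ((4/3)*s != -9 and 2*s >= 5).
Check whether ((3*s <= 11 and 3*s != -1) -> s > -3) -> ((4/3)*s != -9 and 2*s >= 7) implies it.
Every state satisfying the precondition satisfies the weakest precondition: the implication holds.
Answer: valid


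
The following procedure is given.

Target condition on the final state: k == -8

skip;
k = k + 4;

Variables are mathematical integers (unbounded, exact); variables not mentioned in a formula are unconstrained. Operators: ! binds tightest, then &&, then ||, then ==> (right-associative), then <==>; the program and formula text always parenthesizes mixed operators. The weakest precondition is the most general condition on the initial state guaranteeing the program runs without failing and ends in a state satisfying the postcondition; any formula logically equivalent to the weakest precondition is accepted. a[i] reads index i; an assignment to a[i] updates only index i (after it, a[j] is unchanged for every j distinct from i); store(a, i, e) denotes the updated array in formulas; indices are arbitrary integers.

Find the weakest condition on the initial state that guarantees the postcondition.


Working backward. After the program, k == -8 must hold.
Before k := k + 4: k == -12
Before skip: k == -12
Answer: WP = k == -12


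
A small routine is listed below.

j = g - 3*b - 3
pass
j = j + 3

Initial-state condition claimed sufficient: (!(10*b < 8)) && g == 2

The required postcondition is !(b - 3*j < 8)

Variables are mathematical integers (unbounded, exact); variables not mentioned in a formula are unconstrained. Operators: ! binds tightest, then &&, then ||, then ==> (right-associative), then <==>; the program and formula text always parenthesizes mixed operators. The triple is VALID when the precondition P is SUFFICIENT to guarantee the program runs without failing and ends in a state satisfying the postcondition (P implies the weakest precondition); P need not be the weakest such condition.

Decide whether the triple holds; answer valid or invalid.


Working backward. After the program, the postcondition !(b - 3*j < 8) must hold; in canonical form it is !(b < 3*j + 8).
Before j := j + 3: !(b < 3*j + 17)
Before skip: !(b < 3*j + 17)
Before j := g - 3*b - 3: !(10*b < 3*g + 8)
The weakest precondition is !(10*b < 3*g + 8).
Check whether (!(10*b < 8)) && g == 2 implies it.
Countermodel: at the initial state b = 1, g = 2, the precondition holds but the weakest precondition fails.
Answer: invalid


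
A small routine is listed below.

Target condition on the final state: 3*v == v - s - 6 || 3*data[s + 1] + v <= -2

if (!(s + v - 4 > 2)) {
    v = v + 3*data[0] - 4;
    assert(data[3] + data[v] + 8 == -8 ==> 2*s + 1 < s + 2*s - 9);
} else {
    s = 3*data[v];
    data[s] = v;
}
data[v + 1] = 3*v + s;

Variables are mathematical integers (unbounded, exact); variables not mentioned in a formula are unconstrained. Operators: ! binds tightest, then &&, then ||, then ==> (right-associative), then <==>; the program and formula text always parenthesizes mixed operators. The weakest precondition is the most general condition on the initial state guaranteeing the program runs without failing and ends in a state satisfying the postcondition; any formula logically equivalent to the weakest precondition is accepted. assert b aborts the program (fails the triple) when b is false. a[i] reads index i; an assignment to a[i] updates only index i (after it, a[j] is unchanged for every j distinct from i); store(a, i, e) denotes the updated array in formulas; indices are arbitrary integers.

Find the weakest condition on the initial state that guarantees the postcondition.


Working backward. After the program, the postcondition 3*v == v - s - 6 || 3*data[s + 1] + v <= -2 must hold; in canonical form it is s + 2*v == -6 || 3*data[s + 1] + v <= -2.
Before data[v + 1] := 3*v + s: s + 2*v == -6 || 3*store(data, v + 1, s + 3*v)[s + 1] + v <= -2
Then branch requires (data[3] + data[3*data[0] + v - 4] == -16 ==> s > 10) && (6*data[0] + s + 2*v == 2 || 3*data[0] + 3*store(data, 3*data[0] + v - 3, 9*data[0] + s + 3*v - 12)[s + 1] + v <= 2); else branch requires 3*data[v] + 2*v == -6 || 3*store(store(data, 3*data[v], v), v + 1, 3*data[v] + 3*v)[3*data[v] + 1] + v <= -2.
Before the if: ((!(s + v > 6)) ==> ((data[3] + data[3*data[0] + v - 4] == -16 ==> s > 10) && (6*data[0] + s + 2*v == 2 || 3*data[0] + 3*store(data, 3*data[0] + v - 3, 9*data[0] + s + 3*v - 12)[s + 1] + v <= 2))) && (s + v > 6 ==> (3*data[v] + 2*v == -6 || 3*store(store(data, 3*data[v], v), v + 1, 3*data[v] + 3*v)[3*data[v] + 1] + v <= -2))
Answer: WP = ((!(s + v > 6)) ==> ((data[3] + data[3*data[0] + v - 4] == -16 ==> s > 10) && (6*data[0] + s + 2*v == 2 || 3*data[0] + 3*store(data, 3*data[0] + v - 3, 9*data[0] + s + 3*v - 12)[s + 1] + v <= 2))) && (s + v > 6 ==> (3*data[v] + 2*v == -6 || 3*store(store(data, 3*data[v], v), v + 1, 3*data[v] + 3*v)[3*data[v] + 1] + v <= -2))


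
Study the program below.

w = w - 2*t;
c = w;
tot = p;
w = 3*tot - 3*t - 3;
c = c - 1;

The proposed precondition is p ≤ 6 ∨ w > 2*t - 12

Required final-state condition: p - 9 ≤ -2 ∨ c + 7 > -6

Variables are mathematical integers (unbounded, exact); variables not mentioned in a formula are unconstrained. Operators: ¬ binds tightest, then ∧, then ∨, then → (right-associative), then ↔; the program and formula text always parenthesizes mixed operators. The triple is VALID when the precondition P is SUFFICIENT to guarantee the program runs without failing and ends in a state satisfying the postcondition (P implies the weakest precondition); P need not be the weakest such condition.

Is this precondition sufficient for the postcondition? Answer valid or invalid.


Working backward. After the program, the postcondition p - 9 ≤ -2 ∨ c + 7 > -6 must hold; in canonical form it is p ≤ 7 ∨ c > -13.
Before c := c - 1: p ≤ 7 ∨ c > -12
Before w := 3*tot - 3*t - 3: p ≤ 7 ∨ c > -12
Before tot := p: p ≤ 7 ∨ c > -12
Before c := w: p ≤ 7 ∨ w > -12
Before w := w - 2*t: p ≤ 7 ∨ w > 2*t - 12
The weakest precondition is p ≤ 7 ∨ w > 2*t - 12.
Check whether p ≤ 6 ∨ w > 2*t - 12 implies it.
Every state satisfying the precondition satisfies the weakest precondition: the implication holds.
Answer: valid
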